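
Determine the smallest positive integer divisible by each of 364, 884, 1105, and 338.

402220

364 = 2^2 × 7 × 13
884 = 2^2 × 13 × 17
1105 = 5 × 13 × 17
338 = 2 × 13^2
LCM(364, 884, 1105, 338) = 2^2 × 5 × 7 × 13^2 × 17 = 402220.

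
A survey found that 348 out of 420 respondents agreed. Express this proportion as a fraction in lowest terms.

29/35

348 = 2^2 × 3 × 29
420 = 2^2 × 3 × 5 × 7
gcd(348, 420) = 2^2 × 3 = 12.
Divide numerator and denominator by 12: 348/420 = 29/35.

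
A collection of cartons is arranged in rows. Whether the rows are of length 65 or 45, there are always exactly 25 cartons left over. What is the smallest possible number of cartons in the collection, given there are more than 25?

610

N − 25 must be a common multiple of 65 and 45.
65 = 5 × 13
45 = 3^2 × 5
LCM(65, 45) = 3^2 × 5 × 13 = 585.
Smallest N > 25 is LCM + 25 = 585 + 25 = 610.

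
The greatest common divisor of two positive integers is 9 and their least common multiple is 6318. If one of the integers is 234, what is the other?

For two integers, gcd × lcm = product, so the other is (9 × 6318) / 234 = 56862 / 234 = 243.

243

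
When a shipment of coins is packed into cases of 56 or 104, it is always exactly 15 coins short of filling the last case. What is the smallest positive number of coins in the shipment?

Being 15 short of a full case of size k means N ≡ −15 (mod k), i.e. N + 15 is a multiple of each size.
56 = 2^3 × 7
104 = 2^3 × 13
LCM(56, 104) = 2^3 × 7 × 13 = 728.
Smallest positive N is 728 − 15 = 713.

713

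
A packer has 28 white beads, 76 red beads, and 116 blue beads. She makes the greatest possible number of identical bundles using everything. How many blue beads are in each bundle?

Number of bundles = gcd(28, 76, 116).
28 = 2^2 × 7
76 = 2^2 × 19
116 = 2^2 × 29
gcd(28, 76, 116) = 2^2 = 4.
blue beads per bundle = 116 / 4 = 29.

29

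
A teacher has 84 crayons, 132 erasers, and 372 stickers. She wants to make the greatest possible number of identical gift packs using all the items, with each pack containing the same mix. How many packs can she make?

12 packs

The pack count must divide each quantity, so the greatest is gcd(84, 132, 372).
84 = 2^2 × 3 × 7
132 = 2^2 × 3 × 11
372 = 2^2 × 3 × 31
gcd(84, 132, 372) = 2^2 × 3 = 12.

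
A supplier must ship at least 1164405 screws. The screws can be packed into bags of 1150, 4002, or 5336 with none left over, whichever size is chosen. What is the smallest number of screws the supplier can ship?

1200600

The number of screws must be a common multiple of 1150, 4002, and 5336, so a multiple of their LCM.
1150 = 2 × 5^2 × 23
4002 = 2 × 3 × 23 × 29
5336 = 2^3 × 23 × 29
LCM(1150, 4002, 5336) = 2^3 × 3 × 5^2 × 23 × 29 = 400200.
Smallest multiple of 400200 that is ≥ 1164405: ⌈1164405/400200⌉ × 400200 = 3 × 400200 = 1200600.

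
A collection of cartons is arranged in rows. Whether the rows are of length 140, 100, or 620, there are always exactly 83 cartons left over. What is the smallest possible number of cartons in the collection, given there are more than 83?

21783

N − 83 must be a common multiple of 140, 100, and 620.
140 = 2^2 × 5 × 7
100 = 2^2 × 5^2
620 = 2^2 × 5 × 31
LCM(140, 100, 620) = 2^2 × 5^2 × 7 × 31 = 21700.
Smallest N > 83 is LCM + 83 = 21700 + 83 = 21783.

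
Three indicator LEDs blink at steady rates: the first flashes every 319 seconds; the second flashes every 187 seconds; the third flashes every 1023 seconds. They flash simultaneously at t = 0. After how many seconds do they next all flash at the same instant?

The first simultaneous occurrence is after LCM of the individual periods.
319 = 11 × 29
187 = 11 × 17
1023 = 3 × 11 × 31
LCM(319, 187, 1023) = 3 × 11 × 17 × 29 × 31 = 504339.

504339 seconds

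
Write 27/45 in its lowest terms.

3/5

27 = 3^3
45 = 3^2 × 5
gcd(27, 45) = 3^2 = 9.
Divide numerator and denominator by 9: 27/45 = 3/5.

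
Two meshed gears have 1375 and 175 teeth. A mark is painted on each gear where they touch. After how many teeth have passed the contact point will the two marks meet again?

9625 teeth

The first simultaneous occurrence is after LCM of the individual periods.
1375 = 5^3 × 11
175 = 5^2 × 7
LCM(1375, 175) = 5^3 × 7 × 11 = 9625.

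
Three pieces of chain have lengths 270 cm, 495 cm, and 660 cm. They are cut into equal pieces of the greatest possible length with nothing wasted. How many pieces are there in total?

Piece length = gcd(270, 495, 660).
270 = 2 × 3^3 × 5
495 = 3^2 × 5 × 11
660 = 2^2 × 3 × 5 × 11
gcd(270, 495, 660) = 3 × 5 = 15.
Total pieces = 270/15 + 495/15 + 660/15 = 18 + 33 + 44 = 95.

95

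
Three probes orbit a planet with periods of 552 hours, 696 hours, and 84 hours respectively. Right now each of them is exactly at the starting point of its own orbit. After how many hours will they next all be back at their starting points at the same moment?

We need the least common multiple of the intervals.
552 = 2^3 × 3 × 23
696 = 2^3 × 3 × 29
84 = 2^2 × 3 × 7
LCM(552, 696, 84) = 2^3 × 3 × 7 × 23 × 29 = 112056.

112056 hours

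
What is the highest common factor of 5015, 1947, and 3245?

59

5015 = 5 × 17 × 59
1947 = 3 × 11 × 59
3245 = 5 × 11 × 59
gcd(5015, 1947, 3245) = 59.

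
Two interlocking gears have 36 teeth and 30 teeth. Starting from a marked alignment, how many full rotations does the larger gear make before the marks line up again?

The first common completion time is the LCM of the periods.
36 = 2^2 × 3^2
30 = 2 × 3 × 5
LCM(36, 30) = 2^2 × 3^2 × 5 = 180.
Rotations for period 36: 180 / 36 = 5.

5 rotations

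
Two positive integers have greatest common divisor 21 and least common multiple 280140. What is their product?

For any two positive integers, gcd × lcm = product = 21 × 280140 = 5882940.

5882940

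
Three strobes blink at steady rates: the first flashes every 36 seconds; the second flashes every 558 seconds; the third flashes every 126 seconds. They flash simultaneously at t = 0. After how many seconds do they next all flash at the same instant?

7812 seconds

We need the least common multiple of the intervals.
36 = 2^2 × 3^2
558 = 2 × 3^2 × 31
126 = 2 × 3^2 × 7
LCM(36, 558, 126) = 2^2 × 3^2 × 7 × 31 = 7812.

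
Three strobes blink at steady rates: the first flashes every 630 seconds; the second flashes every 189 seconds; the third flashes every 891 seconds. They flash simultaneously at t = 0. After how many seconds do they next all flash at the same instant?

The first simultaneous occurrence is after LCM of the individual periods.
630 = 2 × 3^2 × 5 × 7
189 = 3^3 × 7
891 = 3^4 × 11
LCM(630, 189, 891) = 2 × 3^4 × 5 × 7 × 11 = 62370.

62370 seconds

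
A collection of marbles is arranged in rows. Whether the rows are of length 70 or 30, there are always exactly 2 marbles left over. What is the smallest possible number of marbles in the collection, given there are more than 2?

212

N − 2 must be a common multiple of 70 and 30.
70 = 2 × 5 × 7
30 = 2 × 3 × 5
LCM(70, 30) = 2 × 3 × 5 × 7 = 210.
Smallest N > 2 is LCM + 2 = 210 + 2 = 212.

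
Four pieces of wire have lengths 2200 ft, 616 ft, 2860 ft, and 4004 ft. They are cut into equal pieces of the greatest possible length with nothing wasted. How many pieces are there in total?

Piece length = gcd(2200, 616, 2860, 4004).
2200 = 2^3 × 5^2 × 11
616 = 2^3 × 7 × 11
2860 = 2^2 × 5 × 11 × 13
4004 = 2^2 × 7 × 11 × 13
gcd(2200, 616, 2860, 4004) = 2^2 × 11 = 44.
Total pieces = 2200/44 + 616/44 + 2860/44 + 4004/44 = 50 + 14 + 65 + 91 = 220.

220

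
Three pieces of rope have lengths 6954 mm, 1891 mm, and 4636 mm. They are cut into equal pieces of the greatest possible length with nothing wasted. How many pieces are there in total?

Piece length = gcd(6954, 1891, 4636).
6954 = 2 × 3 × 19 × 61
1891 = 31 × 61
4636 = 2^2 × 19 × 61
gcd(6954, 1891, 4636) = 61.
Total pieces = 6954/61 + 1891/61 + 4636/61 = 114 + 31 + 76 = 221.

221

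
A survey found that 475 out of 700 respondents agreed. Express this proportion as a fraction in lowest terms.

475 = 5^2 × 19
700 = 2^2 × 5^2 × 7
gcd(475, 700) = 5^2 = 25.
Divide numerator and denominator by 25: 475/700 = 19/28.

19/28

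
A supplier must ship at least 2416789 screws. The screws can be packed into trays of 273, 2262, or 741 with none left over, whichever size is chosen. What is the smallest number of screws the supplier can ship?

The number of screws must be a common multiple of 273, 2262, and 741, so a multiple of their LCM.
273 = 3 × 7 × 13
2262 = 2 × 3 × 13 × 29
741 = 3 × 13 × 19
LCM(273, 2262, 741) = 2 × 3 × 7 × 13 × 19 × 29 = 300846.
Smallest multiple of 300846 that is ≥ 2416789: ⌈2416789/300846⌉ × 300846 = 9 × 300846 = 2707614.

2707614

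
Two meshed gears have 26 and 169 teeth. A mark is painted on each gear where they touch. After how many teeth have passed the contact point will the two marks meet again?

The first simultaneous occurrence is after LCM of the individual periods.
26 = 2 × 13
169 = 13^2
LCM(26, 169) = 2 × 13^2 = 338.

338 teeth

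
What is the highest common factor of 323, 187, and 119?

323 = 17 × 19
187 = 11 × 17
119 = 7 × 17
gcd(323, 187, 119) = 17.

17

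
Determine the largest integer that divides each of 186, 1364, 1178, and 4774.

62

186 = 2 × 3 × 31
1364 = 2^2 × 11 × 31
1178 = 2 × 19 × 31
4774 = 2 × 7 × 11 × 31
gcd(186, 1364, 1178, 4774) = 2 × 31 = 62.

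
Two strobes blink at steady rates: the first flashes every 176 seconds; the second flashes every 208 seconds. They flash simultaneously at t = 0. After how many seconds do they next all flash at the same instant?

We need the least common multiple of the intervals.
176 = 2^4 × 11
208 = 2^4 × 13
LCM(176, 208) = 2^4 × 11 × 13 = 2288.

2288 seconds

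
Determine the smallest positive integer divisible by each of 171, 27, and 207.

171 = 3^2 × 19
27 = 3^3
207 = 3^2 × 23
LCM(171, 27, 207) = 3^3 × 19 × 23 = 11799.

11799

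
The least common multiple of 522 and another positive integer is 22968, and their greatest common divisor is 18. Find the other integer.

gcd × lcm = product of the two integers, so the other integer is (18 × 22968) / 522 = 792.

792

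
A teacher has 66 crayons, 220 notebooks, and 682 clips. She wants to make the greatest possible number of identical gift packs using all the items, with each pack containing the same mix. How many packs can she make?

22 packs

The pack count must divide each quantity, so the greatest is gcd(66, 220, 682).
66 = 2 × 3 × 11
220 = 2^2 × 5 × 11
682 = 2 × 11 × 31
gcd(66, 220, 682) = 2 × 11 = 22.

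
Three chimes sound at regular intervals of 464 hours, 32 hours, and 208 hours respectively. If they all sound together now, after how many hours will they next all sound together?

12064 hours

The first simultaneous occurrence is after LCM of the individual periods.
464 = 2^4 × 29
32 = 2^5
208 = 2^4 × 13
LCM(464, 32, 208) = 2^5 × 13 × 29 = 12064.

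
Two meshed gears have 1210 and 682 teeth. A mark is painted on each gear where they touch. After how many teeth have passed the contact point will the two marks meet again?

They coincide at every common multiple of the periods; the first is the LCM.
1210 = 2 × 5 × 11^2
682 = 2 × 11 × 31
LCM(1210, 682) = 2 × 5 × 11^2 × 31 = 37510.

37510 teeth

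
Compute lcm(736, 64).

736 = 2^5 × 23
64 = 2^6
LCM(736, 64) = 2^6 × 23 = 1472.

1472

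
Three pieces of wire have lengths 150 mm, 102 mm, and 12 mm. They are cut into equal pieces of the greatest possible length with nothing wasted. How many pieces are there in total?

44

Piece length = gcd(150, 102, 12).
150 = 2 × 3 × 5^2
102 = 2 × 3 × 17
12 = 2^2 × 3
gcd(150, 102, 12) = 2 × 3 = 6.
Total pieces = 150/6 + 102/6 + 12/6 = 25 + 17 + 2 = 44.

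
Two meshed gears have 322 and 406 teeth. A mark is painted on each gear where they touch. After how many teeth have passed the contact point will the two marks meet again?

The first simultaneous occurrence is after LCM of the individual periods.
322 = 2 × 7 × 23
406 = 2 × 7 × 29
LCM(322, 406) = 2 × 7 × 23 × 29 = 9338.

9338 teeth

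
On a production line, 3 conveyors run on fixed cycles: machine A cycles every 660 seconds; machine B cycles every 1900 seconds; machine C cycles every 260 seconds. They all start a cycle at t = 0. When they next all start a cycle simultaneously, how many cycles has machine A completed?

All finish a whole number of cycles simultaneously at t = LCM of the periods.
660 = 2^2 × 3 × 5 × 11
1900 = 2^2 × 5^2 × 19
260 = 2^2 × 5 × 13
LCM(660, 1900, 260) = 2^2 × 3 × 5^2 × 11 × 13 × 19 = 815100.
Cycles for period 660: 815100 / 660 = 1235.

1235 cycles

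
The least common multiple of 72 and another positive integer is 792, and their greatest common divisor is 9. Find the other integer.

99

gcd × lcm = product of the two integers, so the other integer is (9 × 792) / 72 = 99.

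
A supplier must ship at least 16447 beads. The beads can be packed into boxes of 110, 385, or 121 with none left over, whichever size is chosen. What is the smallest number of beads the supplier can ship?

16940

The number of beads must be a common multiple of 110, 385, and 121, so a multiple of their LCM.
110 = 2 × 5 × 11
385 = 5 × 7 × 11
121 = 11^2
LCM(110, 385, 121) = 2 × 5 × 7 × 11^2 = 8470.
Smallest multiple of 8470 that is ≥ 16447: ⌈16447/8470⌉ × 8470 = 2 × 8470 = 16940.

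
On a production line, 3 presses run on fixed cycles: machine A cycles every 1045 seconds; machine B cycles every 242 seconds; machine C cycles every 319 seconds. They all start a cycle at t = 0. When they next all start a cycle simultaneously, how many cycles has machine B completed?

2755 cycles

They are all back at their starting positions together after one LCM of the periods.
1045 = 5 × 11 × 19
242 = 2 × 11^2
319 = 11 × 29
LCM(1045, 242, 319) = 2 × 5 × 11^2 × 19 × 29 = 666710.
Cycles for period 242: 666710 / 242 = 2755.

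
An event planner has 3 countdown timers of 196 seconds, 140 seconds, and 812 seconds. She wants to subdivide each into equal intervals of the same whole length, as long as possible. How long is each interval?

The interval must divide each timer length; the longest such is the gcd.
196 = 2^2 × 7^2
140 = 2^2 × 5 × 7
812 = 2^2 × 7 × 29
gcd(196, 140, 812) = 2^2 × 7 = 28.

28 seconds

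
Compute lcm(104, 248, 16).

6448

104 = 2^3 × 13
248 = 2^3 × 31
16 = 2^4
LCM(104, 248, 16) = 2^4 × 13 × 31 = 6448.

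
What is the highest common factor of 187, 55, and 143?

187 = 11 × 17
55 = 5 × 11
143 = 11 × 13
gcd(187, 55, 143) = 11.

11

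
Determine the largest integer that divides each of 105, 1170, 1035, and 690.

15

105 = 3 × 5 × 7
1170 = 2 × 3^2 × 5 × 13
1035 = 3^2 × 5 × 23
690 = 2 × 3 × 5 × 23
gcd(105, 1170, 1035, 690) = 3 × 5 = 15.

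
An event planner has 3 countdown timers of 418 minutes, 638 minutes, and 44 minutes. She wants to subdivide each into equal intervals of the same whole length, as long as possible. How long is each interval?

The interval must divide each timer length; the longest such is the gcd.
418 = 2 × 11 × 19
638 = 2 × 11 × 29
44 = 2^2 × 11
gcd(418, 638, 44) = 2 × 11 = 22.

22 minutes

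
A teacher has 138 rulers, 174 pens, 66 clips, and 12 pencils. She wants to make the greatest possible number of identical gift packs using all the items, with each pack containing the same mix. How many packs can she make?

6 packs

The pack count must divide each quantity, so the greatest is gcd(138, 174, 66, 12).
138 = 2 × 3 × 23
174 = 2 × 3 × 29
66 = 2 × 3 × 11
12 = 2^2 × 3
gcd(138, 174, 66, 12) = 2 × 3 = 6.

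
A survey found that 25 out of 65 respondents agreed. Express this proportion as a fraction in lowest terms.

5/13

25 = 5^2
65 = 5 × 13
gcd(25, 65) = 5.
Divide numerator and denominator by 5: 25/65 = 5/13.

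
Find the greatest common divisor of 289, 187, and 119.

17

289 = 17^2
187 = 11 × 17
119 = 7 × 17
gcd(289, 187, 119) = 17.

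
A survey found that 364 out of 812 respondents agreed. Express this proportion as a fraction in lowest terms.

364 = 2^2 × 7 × 13
812 = 2^2 × 7 × 29
gcd(364, 812) = 2^2 × 7 = 28.
Divide numerator and denominator by 28: 364/812 = 13/29.

13/29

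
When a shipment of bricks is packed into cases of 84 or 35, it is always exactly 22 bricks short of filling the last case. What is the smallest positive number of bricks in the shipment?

398

Being 22 short of a full case of size k means N ≡ −22 (mod k), i.e. N + 22 is a multiple of each size.
84 = 2^2 × 3 × 7
35 = 5 × 7
LCM(84, 35) = 2^2 × 3 × 5 × 7 = 420.
Smallest positive N is 420 − 22 = 398.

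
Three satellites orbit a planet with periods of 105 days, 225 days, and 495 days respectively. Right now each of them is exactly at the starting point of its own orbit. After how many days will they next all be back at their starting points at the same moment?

The first simultaneous occurrence is after LCM of the individual periods.
105 = 3 × 5 × 7
225 = 3^2 × 5^2
495 = 3^2 × 5 × 11
LCM(105, 225, 495) = 3^2 × 5^2 × 7 × 11 = 17325.

17325 days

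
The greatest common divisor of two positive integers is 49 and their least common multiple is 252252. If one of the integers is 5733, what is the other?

2156

For two integers, gcd × lcm = product, so the other is (49 × 252252) / 5733 = 12360348 / 5733 = 2156.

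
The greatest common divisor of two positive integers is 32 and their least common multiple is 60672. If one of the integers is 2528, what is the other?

768

For two integers, gcd × lcm = product, so the other is (32 × 60672) / 2528 = 1941504 / 2528 = 768.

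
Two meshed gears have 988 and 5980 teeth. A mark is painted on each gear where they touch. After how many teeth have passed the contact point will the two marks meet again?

They coincide at every common multiple of the periods; the first is the LCM.
988 = 2^2 × 13 × 19
5980 = 2^2 × 5 × 13 × 23
LCM(988, 5980) = 2^2 × 5 × 13 × 19 × 23 = 113620.

113620 teeth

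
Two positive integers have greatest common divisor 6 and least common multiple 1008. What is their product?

6048

For any two positive integers, gcd × lcm = product = 6 × 1008 = 6048.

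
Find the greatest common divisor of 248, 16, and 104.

8

248 = 2^3 × 31
16 = 2^4
104 = 2^3 × 13
gcd(248, 16, 104) = 2^3 = 8.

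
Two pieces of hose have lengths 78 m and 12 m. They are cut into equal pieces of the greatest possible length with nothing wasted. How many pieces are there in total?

15

Piece length = gcd(78, 12).
78 = 2 × 3 × 13
12 = 2^2 × 3
gcd(78, 12) = 2 × 3 = 6.
Total pieces = 78/6 + 12/6 = 13 + 2 = 15.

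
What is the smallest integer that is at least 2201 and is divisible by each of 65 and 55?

The integer must be a common multiple of 65 and 55, so a multiple of their LCM.
65 = 5 × 13
55 = 5 × 11
LCM(65, 55) = 5 × 11 × 13 = 715.
Smallest multiple of 715 that is ≥ 2201: ⌈2201/715⌉ × 715 = 4 × 715 = 2860.

2860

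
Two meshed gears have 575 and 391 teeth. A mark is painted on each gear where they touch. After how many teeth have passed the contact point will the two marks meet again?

9775 teeth

The first simultaneous occurrence is after LCM of the individual periods.
575 = 5^2 × 23
391 = 17 × 23
LCM(575, 391) = 5^2 × 17 × 23 = 9775.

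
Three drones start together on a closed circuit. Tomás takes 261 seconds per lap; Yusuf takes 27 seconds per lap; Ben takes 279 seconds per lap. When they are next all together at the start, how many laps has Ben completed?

All finish a whole number of cycles simultaneously at t = LCM of the periods.
261 = 3^2 × 29
27 = 3^3
279 = 3^2 × 31
LCM(261, 27, 279) = 3^3 × 29 × 31 = 24273.
Laps for period 279: 24273 / 279 = 87.

87 laps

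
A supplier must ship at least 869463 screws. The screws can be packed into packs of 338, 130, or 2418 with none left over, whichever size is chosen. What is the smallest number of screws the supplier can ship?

943020

The number of screws must be a common multiple of 338, 130, and 2418, so a multiple of their LCM.
338 = 2 × 13^2
130 = 2 × 5 × 13
2418 = 2 × 3 × 13 × 31
LCM(338, 130, 2418) = 2 × 3 × 5 × 13^2 × 31 = 157170.
Smallest multiple of 157170 that is ≥ 869463: ⌈869463/157170⌉ × 157170 = 6 × 157170 = 943020.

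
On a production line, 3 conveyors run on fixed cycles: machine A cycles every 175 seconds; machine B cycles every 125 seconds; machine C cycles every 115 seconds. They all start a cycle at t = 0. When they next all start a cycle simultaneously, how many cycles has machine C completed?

All finish a whole number of cycles simultaneously at t = LCM of the periods.
175 = 5^2 × 7
125 = 5^3
115 = 5 × 23
LCM(175, 125, 115) = 5^3 × 7 × 23 = 20125.
Cycles for period 115: 20125 / 115 = 175.

175 cycles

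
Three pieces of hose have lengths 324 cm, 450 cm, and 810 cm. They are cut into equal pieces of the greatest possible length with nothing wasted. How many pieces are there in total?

Piece length = gcd(324, 450, 810).
324 = 2^2 × 3^4
450 = 2 × 3^2 × 5^2
810 = 2 × 3^4 × 5
gcd(324, 450, 810) = 2 × 3^2 = 18.
Total pieces = 324/18 + 450/18 + 810/18 = 18 + 25 + 45 = 88.

88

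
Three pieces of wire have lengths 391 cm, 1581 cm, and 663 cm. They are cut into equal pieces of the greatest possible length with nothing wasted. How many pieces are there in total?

155

Piece length = gcd(391, 1581, 663).
391 = 17 × 23
1581 = 3 × 17 × 31
663 = 3 × 13 × 17
gcd(391, 1581, 663) = 17.
Total pieces = 391/17 + 1581/17 + 663/17 = 23 + 93 + 39 = 155.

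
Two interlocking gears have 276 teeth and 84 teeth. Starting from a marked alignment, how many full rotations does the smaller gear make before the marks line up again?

23 rotations

The first common completion time is the LCM of the periods.
276 = 2^2 × 3 × 23
84 = 2^2 × 3 × 7
LCM(276, 84) = 2^2 × 3 × 7 × 23 = 1932.
Rotations for period 84: 1932 / 84 = 23.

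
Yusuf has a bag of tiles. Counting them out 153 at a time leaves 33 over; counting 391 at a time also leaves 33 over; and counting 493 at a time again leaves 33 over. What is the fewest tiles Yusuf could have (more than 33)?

N − 33 must be a common multiple of 153, 391, and 493.
153 = 3^2 × 17
391 = 17 × 23
493 = 17 × 29
LCM(153, 391, 493) = 3^2 × 17 × 23 × 29 = 102051.
Smallest N > 33 is LCM + 33 = 102051 + 33 = 102084.

102084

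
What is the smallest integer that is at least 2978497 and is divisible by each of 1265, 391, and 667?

The integer must be a common multiple of 1265, 391, and 667, so a multiple of their LCM.
1265 = 5 × 11 × 23
391 = 17 × 23
667 = 23 × 29
LCM(1265, 391, 667) = 5 × 11 × 17 × 23 × 29 = 623645.
Smallest multiple of 623645 that is ≥ 2978497: ⌈2978497/623645⌉ × 623645 = 5 × 623645 = 3118225.

3118225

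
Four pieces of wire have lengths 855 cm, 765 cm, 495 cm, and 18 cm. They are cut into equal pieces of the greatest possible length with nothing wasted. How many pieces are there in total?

237

Piece length = gcd(855, 765, 495, 18).
855 = 3^2 × 5 × 19
765 = 3^2 × 5 × 17
495 = 3^2 × 5 × 11
18 = 2 × 3^2
gcd(855, 765, 495, 18) = 3^2 = 9.
Total pieces = 855/9 + 765/9 + 495/9 + 18/9 = 95 + 85 + 55 + 2 = 237.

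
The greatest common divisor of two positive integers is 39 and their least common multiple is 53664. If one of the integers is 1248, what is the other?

For two integers, gcd × lcm = product, so the other is (39 × 53664) / 1248 = 2092896 / 1248 = 1677.

1677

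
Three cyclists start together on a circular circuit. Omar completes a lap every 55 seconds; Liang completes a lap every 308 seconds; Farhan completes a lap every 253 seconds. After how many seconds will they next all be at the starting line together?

They coincide at every common multiple of the periods; the first is the LCM.
55 = 5 × 11
308 = 2^2 × 7 × 11
253 = 11 × 23
LCM(55, 308, 253) = 2^2 × 5 × 7 × 11 × 23 = 35420.

35420 seconds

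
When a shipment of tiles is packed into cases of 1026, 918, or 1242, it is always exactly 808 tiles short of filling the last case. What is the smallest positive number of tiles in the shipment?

Being 808 short of a full case of size k means N ≡ −808 (mod k), i.e. N + 808 is a multiple of each size.
1026 = 2 × 3^3 × 19
918 = 2 × 3^3 × 17
1242 = 2 × 3^3 × 23
LCM(1026, 918, 1242) = 2 × 3^3 × 17 × 19 × 23 = 401166.
Smallest positive N is 401166 − 808 = 400358.

400358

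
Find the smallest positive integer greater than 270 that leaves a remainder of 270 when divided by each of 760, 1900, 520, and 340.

840070

N − 270 must be a common multiple of 760, 1900, 520, and 340.
760 = 2^3 × 5 × 19
1900 = 2^2 × 5^2 × 19
520 = 2^3 × 5 × 13
340 = 2^2 × 5 × 17
LCM(760, 1900, 520, 340) = 2^3 × 5^2 × 13 × 17 × 19 = 839800.
Smallest N > 270 is LCM + 270 = 839800 + 270 = 840070.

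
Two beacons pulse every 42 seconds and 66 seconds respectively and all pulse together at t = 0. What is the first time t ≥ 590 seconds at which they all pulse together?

924 seconds

Joint pulses occur at multiples of LCM(42, 66).
42 = 2 × 3 × 7
66 = 2 × 3 × 11
LCM(42, 66) = 2 × 3 × 7 × 11 = 462.
Smallest multiple of 462 that is ≥ 590: ⌈590/462⌉ × 462 = 2 × 462 = 924.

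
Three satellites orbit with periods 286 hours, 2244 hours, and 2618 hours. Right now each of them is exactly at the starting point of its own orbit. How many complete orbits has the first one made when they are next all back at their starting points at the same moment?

714 orbits

The first common completion time is the LCM of the periods.
286 = 2 × 11 × 13
2244 = 2^2 × 3 × 11 × 17
2618 = 2 × 7 × 11 × 17
LCM(286, 2244, 2618) = 2^2 × 3 × 7 × 11 × 13 × 17 = 204204.
Orbits for period 286: 204204 / 286 = 714.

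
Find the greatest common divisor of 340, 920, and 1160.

20

340 = 2^2 × 5 × 17
920 = 2^3 × 5 × 23
1160 = 2^3 × 5 × 29
gcd(340, 920, 1160) = 2^2 × 5 = 20.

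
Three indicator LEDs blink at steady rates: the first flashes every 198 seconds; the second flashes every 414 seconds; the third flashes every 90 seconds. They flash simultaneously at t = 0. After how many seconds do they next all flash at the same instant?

The first simultaneous occurrence is after LCM of the individual periods.
198 = 2 × 3^2 × 11
414 = 2 × 3^2 × 23
90 = 2 × 3^2 × 5
LCM(198, 414, 90) = 2 × 3^2 × 5 × 11 × 23 = 22770.

22770 seconds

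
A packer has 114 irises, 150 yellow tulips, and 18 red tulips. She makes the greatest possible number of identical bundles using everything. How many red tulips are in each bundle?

3

Number of bundles = gcd(114, 150, 18).
114 = 2 × 3 × 19
150 = 2 × 3 × 5^2
18 = 2 × 3^2
gcd(114, 150, 18) = 2 × 3 = 6.
red tulips per bundle = 18 / 6 = 3.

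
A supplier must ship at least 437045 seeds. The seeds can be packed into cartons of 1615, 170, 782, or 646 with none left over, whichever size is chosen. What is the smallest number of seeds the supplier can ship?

445740

The number of seeds must be a common multiple of 1615, 170, 782, and 646, so a multiple of their LCM.
1615 = 5 × 17 × 19
170 = 2 × 5 × 17
782 = 2 × 17 × 23
646 = 2 × 17 × 19
LCM(1615, 170, 782, 646) = 2 × 5 × 17 × 19 × 23 = 74290.
Smallest multiple of 74290 that is ≥ 437045: ⌈437045/74290⌉ × 74290 = 6 × 74290 = 445740.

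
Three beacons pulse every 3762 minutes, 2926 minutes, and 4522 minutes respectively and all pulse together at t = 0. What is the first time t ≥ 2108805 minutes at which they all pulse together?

Joint pulses occur at multiples of LCM(3762, 2926, 4522).
3762 = 2 × 3^2 × 11 × 19
2926 = 2 × 7 × 11 × 19
4522 = 2 × 7 × 17 × 19
LCM(3762, 2926, 4522) = 2 × 3^2 × 7 × 11 × 17 × 19 = 447678.
Smallest multiple of 447678 that is ≥ 2108805: ⌈2108805/447678⌉ × 447678 = 5 × 447678 = 2238390.

2238390 minutes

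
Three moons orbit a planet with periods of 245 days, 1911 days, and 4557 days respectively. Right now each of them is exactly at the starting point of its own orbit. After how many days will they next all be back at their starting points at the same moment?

296205 days

They coincide at every common multiple of the periods; the first is the LCM.
245 = 5 × 7^2
1911 = 3 × 7^2 × 13
4557 = 3 × 7^2 × 31
LCM(245, 1911, 4557) = 3 × 5 × 7^2 × 13 × 31 = 296205.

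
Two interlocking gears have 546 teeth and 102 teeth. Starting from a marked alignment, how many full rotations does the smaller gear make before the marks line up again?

91 rotations

They are all back at their starting positions together after one LCM of the periods.
546 = 2 × 3 × 7 × 13
102 = 2 × 3 × 17
LCM(546, 102) = 2 × 3 × 7 × 13 × 17 = 9282.
Rotations for period 102: 9282 / 102 = 91.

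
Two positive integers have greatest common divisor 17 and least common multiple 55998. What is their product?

951966

For any two positive integers, gcd × lcm = product = 17 × 55998 = 951966.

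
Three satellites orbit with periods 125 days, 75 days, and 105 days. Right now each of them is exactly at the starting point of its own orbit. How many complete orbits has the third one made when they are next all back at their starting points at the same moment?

All finish a whole number of cycles simultaneously at t = LCM of the periods.
125 = 5^3
75 = 3 × 5^2
105 = 3 × 5 × 7
LCM(125, 75, 105) = 3 × 5^3 × 7 = 2625.
Orbits for period 105: 2625 / 105 = 25.

25 orbits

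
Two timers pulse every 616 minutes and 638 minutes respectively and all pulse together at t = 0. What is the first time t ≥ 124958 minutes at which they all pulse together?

Joint pulses occur at multiples of LCM(616, 638).
616 = 2^3 × 7 × 11
638 = 2 × 11 × 29
LCM(616, 638) = 2^3 × 7 × 11 × 29 = 17864.
Smallest multiple of 17864 that is ≥ 124958: ⌈124958/17864⌉ × 17864 = 7 × 17864 = 125048.

125048 minutes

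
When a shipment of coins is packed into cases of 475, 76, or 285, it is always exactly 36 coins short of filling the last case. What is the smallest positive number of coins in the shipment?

Being 36 short of a full case of size k means N ≡ −36 (mod k), i.e. N + 36 is a multiple of each size.
475 = 5^2 × 19
76 = 2^2 × 19
285 = 3 × 5 × 19
LCM(475, 76, 285) = 2^2 × 3 × 5^2 × 19 = 5700.
Smallest positive N is 5700 − 36 = 5664.

5664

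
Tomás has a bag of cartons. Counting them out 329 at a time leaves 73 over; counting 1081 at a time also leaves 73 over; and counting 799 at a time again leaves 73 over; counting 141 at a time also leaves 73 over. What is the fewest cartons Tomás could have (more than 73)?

385990

N − 73 must be a common multiple of 329, 1081, 799, and 141.
329 = 7 × 47
1081 = 23 × 47
799 = 17 × 47
141 = 3 × 47
LCM(329, 1081, 799, 141) = 3 × 7 × 17 × 23 × 47 = 385917.
Smallest N > 73 is LCM + 73 = 385917 + 73 = 385990.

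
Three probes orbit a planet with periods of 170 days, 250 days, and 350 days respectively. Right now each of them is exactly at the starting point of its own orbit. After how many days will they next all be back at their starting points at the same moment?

29750 days

We need the least common multiple of the intervals.
170 = 2 × 5 × 17
250 = 2 × 5^3
350 = 2 × 5^2 × 7
LCM(170, 250, 350) = 2 × 5^3 × 7 × 17 = 29750.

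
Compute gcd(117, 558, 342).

117 = 3^2 × 13
558 = 2 × 3^2 × 31
342 = 2 × 3^2 × 19
gcd(117, 558, 342) = 3^2 = 9.

9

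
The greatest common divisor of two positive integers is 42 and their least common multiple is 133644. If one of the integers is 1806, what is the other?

3108

For two integers, gcd × lcm = product, so the other is (42 × 133644) / 1806 = 5613048 / 1806 = 3108.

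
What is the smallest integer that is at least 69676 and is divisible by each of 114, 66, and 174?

72732

The integer must be a common multiple of 114, 66, and 174, so a multiple of their LCM.
114 = 2 × 3 × 19
66 = 2 × 3 × 11
174 = 2 × 3 × 29
LCM(114, 66, 174) = 2 × 3 × 11 × 19 × 29 = 36366.
Smallest multiple of 36366 that is ≥ 69676: ⌈69676/36366⌉ × 36366 = 2 × 36366 = 72732.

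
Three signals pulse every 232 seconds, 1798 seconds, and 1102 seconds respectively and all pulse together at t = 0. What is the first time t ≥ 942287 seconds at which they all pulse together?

956536 seconds

Joint pulses occur at multiples of LCM(232, 1798, 1102).
232 = 2^3 × 29
1798 = 2 × 29 × 31
1102 = 2 × 19 × 29
LCM(232, 1798, 1102) = 2^3 × 19 × 29 × 31 = 136648.
Smallest multiple of 136648 that is ≥ 942287: ⌈942287/136648⌉ × 136648 = 7 × 136648 = 956536.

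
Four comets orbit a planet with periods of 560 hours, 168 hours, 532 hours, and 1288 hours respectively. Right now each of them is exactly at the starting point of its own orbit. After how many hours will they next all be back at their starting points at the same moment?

734160 hours

They coincide at every common multiple of the periods; the first is the LCM.
560 = 2^4 × 5 × 7
168 = 2^3 × 3 × 7
532 = 2^2 × 7 × 19
1288 = 2^3 × 7 × 23
LCM(560, 168, 532, 1288) = 2^4 × 3 × 5 × 7 × 19 × 23 = 734160.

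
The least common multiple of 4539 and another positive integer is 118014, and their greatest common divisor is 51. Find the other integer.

1326

gcd × lcm = product of the two integers, so the other integer is (51 × 118014) / 4539 = 1326.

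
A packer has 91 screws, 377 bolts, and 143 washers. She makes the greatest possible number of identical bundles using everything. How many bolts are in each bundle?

Number of bundles = gcd(91, 377, 143).
91 = 7 × 13
377 = 13 × 29
143 = 11 × 13
gcd(91, 377, 143) = 13.
bolts per bundle = 377 / 13 = 29.

29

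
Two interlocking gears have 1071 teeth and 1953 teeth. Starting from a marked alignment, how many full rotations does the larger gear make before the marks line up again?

17 rotations

All finish a whole number of cycles simultaneously at t = LCM of the periods.
1071 = 3^2 × 7 × 17
1953 = 3^2 × 7 × 31
LCM(1071, 1953) = 3^2 × 7 × 17 × 31 = 33201.
Rotations for period 1953: 33201 / 1953 = 17.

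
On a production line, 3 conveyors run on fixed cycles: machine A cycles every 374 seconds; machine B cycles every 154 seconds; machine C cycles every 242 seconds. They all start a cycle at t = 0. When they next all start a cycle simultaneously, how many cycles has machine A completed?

77 cycles

They are all back at their starting positions together after one LCM of the periods.
374 = 2 × 11 × 17
154 = 2 × 7 × 11
242 = 2 × 11^2
LCM(374, 154, 242) = 2 × 7 × 11^2 × 17 = 28798.
Cycles for period 374: 28798 / 374 = 77.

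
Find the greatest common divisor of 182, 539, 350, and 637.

7

182 = 2 × 7 × 13
539 = 7^2 × 11
350 = 2 × 5^2 × 7
637 = 7^2 × 13
gcd(182, 539, 350, 637) = 7.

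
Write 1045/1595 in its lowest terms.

19/29

1045 = 5 × 11 × 19
1595 = 5 × 11 × 29
gcd(1045, 1595) = 5 × 11 = 55.
Divide numerator and denominator by 55: 1045/1595 = 19/29.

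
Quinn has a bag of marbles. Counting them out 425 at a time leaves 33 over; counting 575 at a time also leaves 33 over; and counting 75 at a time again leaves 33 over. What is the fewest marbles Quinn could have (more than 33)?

29358

N − 33 must be a common multiple of 425, 575, and 75.
425 = 5^2 × 17
575 = 5^2 × 23
75 = 3 × 5^2
LCM(425, 575, 75) = 3 × 5^2 × 17 × 23 = 29325.
Smallest N > 33 is LCM + 33 = 29325 + 33 = 29358.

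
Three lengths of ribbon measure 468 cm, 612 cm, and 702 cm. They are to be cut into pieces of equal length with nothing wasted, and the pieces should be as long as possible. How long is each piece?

18 cm

Each piece length must divide every original length, so the longest possible is gcd(468, 612, 702).
468 = 2^2 × 3^2 × 13
612 = 2^2 × 3^2 × 17
702 = 2 × 3^3 × 13
gcd(468, 612, 702) = 2 × 3^2 = 18.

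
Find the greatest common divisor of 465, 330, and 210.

15

465 = 3 × 5 × 31
330 = 2 × 3 × 5 × 11
210 = 2 × 3 × 5 × 7
gcd(465, 330, 210) = 3 × 5 = 15.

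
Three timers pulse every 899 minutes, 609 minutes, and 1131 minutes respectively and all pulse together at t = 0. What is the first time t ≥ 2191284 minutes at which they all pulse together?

Joint pulses occur at multiples of LCM(899, 609, 1131).
899 = 29 × 31
609 = 3 × 7 × 29
1131 = 3 × 13 × 29
LCM(899, 609, 1131) = 3 × 7 × 13 × 29 × 31 = 245427.
Smallest multiple of 245427 that is ≥ 2191284: ⌈2191284/245427⌉ × 245427 = 9 × 245427 = 2208843.

2208843 minutes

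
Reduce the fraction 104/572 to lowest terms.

104 = 2^3 × 13
572 = 2^2 × 11 × 13
gcd(104, 572) = 2^2 × 13 = 52.
Divide numerator and denominator by 52: 104/572 = 2/11.

2/11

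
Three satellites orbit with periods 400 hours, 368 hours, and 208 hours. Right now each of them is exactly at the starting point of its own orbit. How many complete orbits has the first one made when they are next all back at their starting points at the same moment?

They are all back at their starting positions together after one LCM of the periods.
400 = 2^4 × 5^2
368 = 2^4 × 23
208 = 2^4 × 13
LCM(400, 368, 208) = 2^4 × 5^2 × 13 × 23 = 119600.
Orbits for period 400: 119600 / 400 = 299.

299 orbits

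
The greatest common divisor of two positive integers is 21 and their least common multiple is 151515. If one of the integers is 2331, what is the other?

For two integers, gcd × lcm = product, so the other is (21 × 151515) / 2331 = 3181815 / 2331 = 1365.

1365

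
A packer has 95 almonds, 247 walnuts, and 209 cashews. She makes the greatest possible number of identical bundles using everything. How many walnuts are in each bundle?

13

Number of bundles = gcd(95, 247, 209).
95 = 5 × 19
247 = 13 × 19
209 = 11 × 19
gcd(95, 247, 209) = 19.
walnuts per bundle = 247 / 19 = 13.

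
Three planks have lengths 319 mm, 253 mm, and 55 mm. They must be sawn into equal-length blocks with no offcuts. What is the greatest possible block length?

11 mm

This is the greatest common divisor of 319, 253, and 55.
319 = 11 × 29
253 = 11 × 23
55 = 5 × 11
gcd(319, 253, 55) = 11.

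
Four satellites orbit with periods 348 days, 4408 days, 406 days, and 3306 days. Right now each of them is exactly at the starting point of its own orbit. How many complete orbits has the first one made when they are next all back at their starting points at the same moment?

The first common completion time is the LCM of the periods.
348 = 2^2 × 3 × 29
4408 = 2^3 × 19 × 29
406 = 2 × 7 × 29
3306 = 2 × 3 × 19 × 29
LCM(348, 4408, 406, 3306) = 2^3 × 3 × 7 × 19 × 29 = 92568.
Orbits for period 348: 92568 / 348 = 266.

266 orbits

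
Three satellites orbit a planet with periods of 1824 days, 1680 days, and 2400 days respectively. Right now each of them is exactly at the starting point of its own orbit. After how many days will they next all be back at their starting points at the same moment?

We need the least common multiple of the intervals.
1824 = 2^5 × 3 × 19
1680 = 2^4 × 3 × 5 × 7
2400 = 2^5 × 3 × 5^2
LCM(1824, 1680, 2400) = 2^5 × 3 × 5^2 × 7 × 19 = 319200.

319200 days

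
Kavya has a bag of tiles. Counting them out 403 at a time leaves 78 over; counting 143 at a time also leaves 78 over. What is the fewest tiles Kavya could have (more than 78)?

4511

N − 78 must be a common multiple of 403 and 143.
403 = 13 × 31
143 = 11 × 13
LCM(403, 143) = 11 × 13 × 31 = 4433.
Smallest N > 78 is LCM + 78 = 4433 + 78 = 4511.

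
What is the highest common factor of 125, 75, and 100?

125 = 5^3
75 = 3 × 5^2
100 = 2^2 × 5^2
gcd(125, 75, 100) = 5^2 = 25.

25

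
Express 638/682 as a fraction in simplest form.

638 = 2 × 11 × 29
682 = 2 × 11 × 31
gcd(638, 682) = 2 × 11 = 22.
Divide numerator and denominator by 22: 638/682 = 29/31.

29/31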